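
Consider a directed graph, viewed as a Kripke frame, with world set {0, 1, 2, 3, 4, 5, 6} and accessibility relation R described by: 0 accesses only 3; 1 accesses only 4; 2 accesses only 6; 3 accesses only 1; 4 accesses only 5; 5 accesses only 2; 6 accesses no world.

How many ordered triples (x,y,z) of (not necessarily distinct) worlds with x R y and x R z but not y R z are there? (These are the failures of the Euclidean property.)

6

Enumerating: (0,3,3), (1,4,4), (2,6,6), (3,1,1), (4,5,5), (5,2,2).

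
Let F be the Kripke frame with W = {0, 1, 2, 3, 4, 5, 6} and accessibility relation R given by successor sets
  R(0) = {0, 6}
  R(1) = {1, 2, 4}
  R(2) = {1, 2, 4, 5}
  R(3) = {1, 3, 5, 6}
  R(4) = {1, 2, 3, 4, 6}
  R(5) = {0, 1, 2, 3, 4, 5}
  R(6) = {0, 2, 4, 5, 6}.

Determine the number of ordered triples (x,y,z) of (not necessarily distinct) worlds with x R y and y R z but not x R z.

30

Enumerating: (0,6,2), (0,6,4), (0,6,5), (1,2,5), (1,4,3), (1,4,6), (2,4,3), (2,4,6), (2,5,0), (2,5,3), (3,1,2), (3,1,4), … and 18 more.
Total: 30.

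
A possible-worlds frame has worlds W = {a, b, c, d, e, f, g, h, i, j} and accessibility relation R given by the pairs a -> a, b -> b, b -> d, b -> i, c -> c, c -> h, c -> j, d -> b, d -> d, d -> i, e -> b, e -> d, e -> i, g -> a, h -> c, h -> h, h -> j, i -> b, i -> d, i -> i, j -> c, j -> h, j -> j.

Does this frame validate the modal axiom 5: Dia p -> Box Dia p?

Yes

Axiom 5 corresponds to the accessibility relation being Euclidean.
Euclidean: yes — any two successors of a common world are R-related.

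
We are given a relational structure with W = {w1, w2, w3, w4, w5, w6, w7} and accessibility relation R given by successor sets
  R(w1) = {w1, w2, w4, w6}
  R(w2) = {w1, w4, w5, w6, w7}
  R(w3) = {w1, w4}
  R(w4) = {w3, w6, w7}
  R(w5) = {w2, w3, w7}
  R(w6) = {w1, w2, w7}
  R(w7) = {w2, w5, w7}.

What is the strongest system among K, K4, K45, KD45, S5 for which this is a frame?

K

Transitive (axiom 4): no — w1 R w2 and w2 R w5, but not w1 R w5.
Euclidean (axiom 5): no — w1 R w4 and w1 R w2, but not w4 R w2.
Serial (axiom D): yes — every world has a successor (e.g. w1 R w1).
Reflexive (axiom T): no — w2 is not related to itself.
So F validates K; K4 would additionally require R to be transitive. The strongest is K.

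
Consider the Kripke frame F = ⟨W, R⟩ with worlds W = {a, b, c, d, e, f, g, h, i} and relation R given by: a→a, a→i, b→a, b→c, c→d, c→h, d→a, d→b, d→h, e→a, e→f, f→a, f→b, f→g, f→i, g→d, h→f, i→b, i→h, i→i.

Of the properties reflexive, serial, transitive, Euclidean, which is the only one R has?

Reflexive: no — b is not related to itself.
Serial: yes — every world has a successor (e.g. a R a).
Transitive: no — a R i and i R b, but not a R b.
Euclidean: no — b R a and b R c, but not a R c.
Only serial holds.

serial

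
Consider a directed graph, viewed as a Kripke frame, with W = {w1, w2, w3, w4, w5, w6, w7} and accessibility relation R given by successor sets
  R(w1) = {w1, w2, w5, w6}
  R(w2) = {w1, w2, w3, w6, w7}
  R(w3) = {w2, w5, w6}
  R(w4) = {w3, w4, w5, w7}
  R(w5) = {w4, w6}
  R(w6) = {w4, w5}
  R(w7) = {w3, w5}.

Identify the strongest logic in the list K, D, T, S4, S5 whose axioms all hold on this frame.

Serial (axiom D): yes — every world has a successor (e.g. w1 R w1).
Reflexive (axiom T): no — w3 is not related to itself.
Transitive (axiom 4): no — w1 R w2 and w2 R w3, but not w1 R w3.
Euclidean (axiom 5): no — w1 R w2 and w1 R w5, but not w2 R w5.
So F validates K, D; T would additionally require R to be reflexive. The strongest is D.

D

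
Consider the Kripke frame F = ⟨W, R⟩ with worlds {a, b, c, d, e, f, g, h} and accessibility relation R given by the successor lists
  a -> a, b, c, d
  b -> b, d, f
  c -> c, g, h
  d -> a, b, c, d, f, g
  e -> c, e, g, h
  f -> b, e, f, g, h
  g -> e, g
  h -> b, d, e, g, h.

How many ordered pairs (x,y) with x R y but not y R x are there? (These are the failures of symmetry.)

Enumerating: (a,b), (a,c), (c,g), (c,h), (d,c), (d,f), (d,g), (e,c), (f,e), (f,g), (f,h), (h,b), (h,d), (h,g).

14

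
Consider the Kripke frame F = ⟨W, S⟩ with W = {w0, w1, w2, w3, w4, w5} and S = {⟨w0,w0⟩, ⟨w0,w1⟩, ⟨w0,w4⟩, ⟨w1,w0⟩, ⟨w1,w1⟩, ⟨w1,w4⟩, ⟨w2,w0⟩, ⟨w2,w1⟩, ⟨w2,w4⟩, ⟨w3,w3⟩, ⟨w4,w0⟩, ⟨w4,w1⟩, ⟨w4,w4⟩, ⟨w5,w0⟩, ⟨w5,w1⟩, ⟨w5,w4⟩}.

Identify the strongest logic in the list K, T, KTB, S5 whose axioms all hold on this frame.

K

Reflexive (axiom T): no — w2 is not related to itself.
Symmetric (axiom B): no — w2 S w0 but not w0 S w2.
Euclidean (axiom 5): yes — any two successors of a common world are S-related.
So F validates K; T would additionally require S to be reflexive. The strongest is K.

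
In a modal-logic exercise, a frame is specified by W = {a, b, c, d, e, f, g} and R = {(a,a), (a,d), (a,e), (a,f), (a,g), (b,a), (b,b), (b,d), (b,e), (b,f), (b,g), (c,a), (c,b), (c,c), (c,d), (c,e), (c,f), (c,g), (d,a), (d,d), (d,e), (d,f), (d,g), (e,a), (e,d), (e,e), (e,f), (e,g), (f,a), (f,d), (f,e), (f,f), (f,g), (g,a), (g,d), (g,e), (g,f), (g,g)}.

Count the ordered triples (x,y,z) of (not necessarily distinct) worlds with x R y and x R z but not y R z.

Enumerating: (b,a,b), (b,d,b), (b,e,b), (b,f,b), (b,g,b), (c,a,b), (c,a,c), (c,b,c), (c,d,b), (c,d,c), (c,e,b), (c,e,c), (c,f,b), (c,f,c), (c,g,b), (c,g,c).

16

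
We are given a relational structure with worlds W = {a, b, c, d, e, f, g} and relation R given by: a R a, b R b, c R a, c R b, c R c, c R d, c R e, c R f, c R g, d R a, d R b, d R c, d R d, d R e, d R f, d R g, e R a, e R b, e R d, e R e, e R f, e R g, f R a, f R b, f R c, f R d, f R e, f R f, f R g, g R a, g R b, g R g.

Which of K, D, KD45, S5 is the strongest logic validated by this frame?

D

Serial (axiom D): yes — every world has a successor (e.g. a R a).
Euclidean (axiom 5): no — c R a and c R b, but not a R b.
Transitive (axiom 4): no — e R d and d R c, but not e R c.
Reflexive (axiom T): yes — every world is R-related to itself.
So F validates K, D; KD45 would additionally require R to be Euclidean and transitive. The strongest is D.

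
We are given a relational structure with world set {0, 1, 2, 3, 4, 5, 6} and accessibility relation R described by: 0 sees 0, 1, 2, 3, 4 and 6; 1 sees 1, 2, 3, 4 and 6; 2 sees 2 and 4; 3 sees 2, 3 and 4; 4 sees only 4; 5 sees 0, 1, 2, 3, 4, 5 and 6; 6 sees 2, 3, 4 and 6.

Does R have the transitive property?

Transitive: yes — every two-step R-path is closed by a direct edge.

Yes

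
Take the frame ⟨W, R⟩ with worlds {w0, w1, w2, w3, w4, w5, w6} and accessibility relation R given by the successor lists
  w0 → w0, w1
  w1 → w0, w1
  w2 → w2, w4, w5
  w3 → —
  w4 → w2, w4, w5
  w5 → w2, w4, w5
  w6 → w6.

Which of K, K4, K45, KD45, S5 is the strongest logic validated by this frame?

K45

Transitive (axiom 4): yes — every two-step R-path is closed by a direct edge.
Euclidean (axiom 5): yes — any two successors of a common world are R-related.
Serial (axiom D): no — w3 has no R-successor.
Reflexive (axiom T): no — w3 is not related to itself.
So F validates K, K4, K45; KD45 would additionally require R to be serial. The strongest is K45.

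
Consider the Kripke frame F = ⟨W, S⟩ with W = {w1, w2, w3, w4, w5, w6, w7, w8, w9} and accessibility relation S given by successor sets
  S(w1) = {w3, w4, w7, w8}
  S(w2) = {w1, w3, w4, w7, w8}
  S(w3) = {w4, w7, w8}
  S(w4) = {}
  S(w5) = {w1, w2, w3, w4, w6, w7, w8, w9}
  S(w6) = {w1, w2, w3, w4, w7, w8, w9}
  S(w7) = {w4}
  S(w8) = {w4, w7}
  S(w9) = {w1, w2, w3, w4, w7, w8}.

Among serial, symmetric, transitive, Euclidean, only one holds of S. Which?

transitive

Serial: no — w4 has no S-successor.
Symmetric: no — w1 S w3 but not w3 S w1.
Transitive: yes — every two-step S-path is closed by a direct edge.
Euclidean: no — w1 S w4 and w1 S w3, but not w4 S w3.
Only transitive holds.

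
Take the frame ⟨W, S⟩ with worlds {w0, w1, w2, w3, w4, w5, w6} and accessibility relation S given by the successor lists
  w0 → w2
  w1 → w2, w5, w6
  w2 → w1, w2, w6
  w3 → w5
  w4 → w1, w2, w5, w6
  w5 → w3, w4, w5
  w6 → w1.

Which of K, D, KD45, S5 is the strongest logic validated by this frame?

Serial (axiom D): yes — every world has a successor (e.g. w0 S w2).
Euclidean (axiom 5): no — w1 S w2 and w1 S w5, but not w2 S w5.
Transitive (axiom 4): no — w0 S w2 and w2 S w1, but not w0 S w1.
Reflexive (axiom T): no — w0 is not related to itself.
So F validates K, D; KD45 would additionally require S to be Euclidean and transitive. The strongest is D.

D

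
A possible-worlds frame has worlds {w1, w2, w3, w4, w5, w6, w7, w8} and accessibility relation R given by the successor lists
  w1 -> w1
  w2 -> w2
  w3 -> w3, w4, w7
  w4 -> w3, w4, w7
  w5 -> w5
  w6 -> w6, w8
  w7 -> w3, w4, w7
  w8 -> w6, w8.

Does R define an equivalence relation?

Yes

Reflexive: yes — every world is R-related to itself.
Symmetric: yes — every pair in R has its reverse in R.
Transitive: yes — every two-step R-path is closed by a direct edge.
So R is an equivalence relation.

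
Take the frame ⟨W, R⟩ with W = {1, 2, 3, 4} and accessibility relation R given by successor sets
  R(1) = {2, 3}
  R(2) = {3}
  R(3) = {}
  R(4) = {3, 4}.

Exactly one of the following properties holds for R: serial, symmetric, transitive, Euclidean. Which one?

Serial: no — 3 has no R-successor.
Symmetric: no — 1 R 2 but not 2 R 1.
Transitive: yes — every two-step R-path is closed by a direct edge.
Euclidean: no — 1 R 3 and 1 R 2, but not 3 R 2.
Only transitive holds.

transitive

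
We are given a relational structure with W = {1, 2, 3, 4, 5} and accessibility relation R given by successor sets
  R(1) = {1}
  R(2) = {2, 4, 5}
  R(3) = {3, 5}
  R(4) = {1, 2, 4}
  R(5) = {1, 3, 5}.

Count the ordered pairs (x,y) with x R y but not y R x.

Enumerating: (2,5), (4,1), (5,1).

3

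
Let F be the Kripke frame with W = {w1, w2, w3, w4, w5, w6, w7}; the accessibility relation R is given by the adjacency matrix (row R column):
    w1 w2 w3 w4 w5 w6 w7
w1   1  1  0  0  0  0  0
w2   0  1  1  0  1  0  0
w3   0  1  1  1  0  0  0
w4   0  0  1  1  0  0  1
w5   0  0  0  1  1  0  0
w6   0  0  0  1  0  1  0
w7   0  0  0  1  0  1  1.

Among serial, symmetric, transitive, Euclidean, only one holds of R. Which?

Serial: yes — every world has a successor (e.g. w1 R w1).
Symmetric: no — w1 R w2 but not w2 R w1.
Transitive: no — w1 R w2 and w2 R w3, but not w1 R w3.
Euclidean: no — w2 R w3 and w2 R w5, but not w3 R w5.
Only serial holds.

serial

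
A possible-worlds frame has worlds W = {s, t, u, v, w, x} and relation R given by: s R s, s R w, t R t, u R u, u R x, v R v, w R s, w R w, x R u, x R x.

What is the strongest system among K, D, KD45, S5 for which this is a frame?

S5

Serial (axiom D): yes — every world has a successor (e.g. s R s).
Euclidean (axiom 5): yes — any two successors of a common world are R-related.
Transitive (axiom 4): yes — every two-step R-path is closed by a direct edge.
Reflexive (axiom T): yes — every world is R-related to itself.
So F validates K, D, KD45, S5. The strongest is S5.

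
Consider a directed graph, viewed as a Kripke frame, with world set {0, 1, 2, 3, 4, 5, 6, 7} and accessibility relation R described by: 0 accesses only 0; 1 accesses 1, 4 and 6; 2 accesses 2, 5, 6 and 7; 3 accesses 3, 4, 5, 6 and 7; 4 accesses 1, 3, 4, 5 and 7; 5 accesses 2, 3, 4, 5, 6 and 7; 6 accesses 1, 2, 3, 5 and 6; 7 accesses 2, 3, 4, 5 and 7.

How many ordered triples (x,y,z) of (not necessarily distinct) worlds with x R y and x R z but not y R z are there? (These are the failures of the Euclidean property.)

Enumerating: (1,4,6), (1,6,4), (2,6,7), (2,7,6), (3,4,6), (3,6,4), (3,6,7), (3,7,6), (4,1,3), (4,1,5), (4,1,7), (4,3,1), … and 22 more.
Total: 34.

34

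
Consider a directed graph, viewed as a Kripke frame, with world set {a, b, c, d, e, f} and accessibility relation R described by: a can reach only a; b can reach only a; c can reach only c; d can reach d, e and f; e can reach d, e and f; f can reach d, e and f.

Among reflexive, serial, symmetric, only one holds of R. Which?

Reflexive: no — b is not related to itself.
Serial: yes — every world has a successor (e.g. a R a).
Symmetric: no — b R a but not a R b.
Only serial holds.

serial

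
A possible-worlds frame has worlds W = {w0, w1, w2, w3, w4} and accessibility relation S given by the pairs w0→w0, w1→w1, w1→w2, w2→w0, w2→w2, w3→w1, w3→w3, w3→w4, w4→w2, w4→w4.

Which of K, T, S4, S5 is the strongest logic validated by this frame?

T

Reflexive (axiom T): yes — every world is S-related to itself.
Transitive (axiom 4): no — w1 S w2 and w2 S w0, but not w1 S w0.
Euclidean (axiom 5): no — w3 S w1 and w3 S w4, but not w1 S w4.
So F validates K, T; S4 would additionally require S to be transitive. The strongest is T.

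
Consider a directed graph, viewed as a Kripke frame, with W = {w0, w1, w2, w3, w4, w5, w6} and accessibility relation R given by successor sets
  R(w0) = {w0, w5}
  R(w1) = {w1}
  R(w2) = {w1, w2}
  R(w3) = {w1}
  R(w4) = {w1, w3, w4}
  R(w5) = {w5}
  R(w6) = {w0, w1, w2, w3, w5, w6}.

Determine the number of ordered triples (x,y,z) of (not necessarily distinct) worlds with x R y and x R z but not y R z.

Enumerating: (w0,w5,w0), (w2,w1,w2), (w4,w1,w3), (w4,w1,w4), (w4,w3,w3), (w4,w3,w4), (w6,w0,w1), (w6,w0,w2), (w6,w0,w3), (w6,w0,w6), (w6,w1,w0), (w6,w1,w2), … and 17 more.
Total: 29.

29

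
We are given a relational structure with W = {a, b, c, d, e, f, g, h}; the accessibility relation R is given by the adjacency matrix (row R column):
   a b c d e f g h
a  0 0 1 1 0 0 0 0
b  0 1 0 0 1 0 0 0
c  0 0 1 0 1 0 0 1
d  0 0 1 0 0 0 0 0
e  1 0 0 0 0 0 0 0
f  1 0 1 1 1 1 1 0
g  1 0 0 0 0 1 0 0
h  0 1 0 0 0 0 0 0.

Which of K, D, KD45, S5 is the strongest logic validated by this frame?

Serial (axiom D): yes — every world has a successor (e.g. a R c).
Euclidean (axiom 5): no — a R c and a R d, but not c R d.
Transitive (axiom 4): no — a R c and c R e, but not a R e.
Reflexive (axiom T): no — a is not related to itself.
So F validates K, D; KD45 would additionally require R to be Euclidean and transitive. The strongest is D.

D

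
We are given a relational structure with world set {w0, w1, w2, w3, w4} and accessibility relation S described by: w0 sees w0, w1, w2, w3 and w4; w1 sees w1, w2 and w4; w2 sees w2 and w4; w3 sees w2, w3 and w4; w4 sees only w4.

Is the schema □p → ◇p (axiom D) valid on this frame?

Axiom D corresponds to the accessibility relation being serial.
Serial: yes — every world has a successor (e.g. w0 S w0).

Yes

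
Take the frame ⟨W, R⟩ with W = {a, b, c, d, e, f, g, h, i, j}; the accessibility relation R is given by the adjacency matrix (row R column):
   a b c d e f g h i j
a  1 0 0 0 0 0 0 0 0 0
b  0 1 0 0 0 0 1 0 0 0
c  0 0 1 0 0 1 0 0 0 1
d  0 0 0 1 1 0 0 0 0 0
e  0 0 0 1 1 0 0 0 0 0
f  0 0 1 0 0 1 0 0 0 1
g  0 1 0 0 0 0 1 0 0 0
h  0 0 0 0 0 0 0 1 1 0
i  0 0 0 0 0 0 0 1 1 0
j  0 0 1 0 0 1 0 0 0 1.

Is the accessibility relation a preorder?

Yes

Reflexive: yes — every world is R-related to itself.
Transitive: yes — every two-step R-path is closed by a direct edge.
So R is a preorder.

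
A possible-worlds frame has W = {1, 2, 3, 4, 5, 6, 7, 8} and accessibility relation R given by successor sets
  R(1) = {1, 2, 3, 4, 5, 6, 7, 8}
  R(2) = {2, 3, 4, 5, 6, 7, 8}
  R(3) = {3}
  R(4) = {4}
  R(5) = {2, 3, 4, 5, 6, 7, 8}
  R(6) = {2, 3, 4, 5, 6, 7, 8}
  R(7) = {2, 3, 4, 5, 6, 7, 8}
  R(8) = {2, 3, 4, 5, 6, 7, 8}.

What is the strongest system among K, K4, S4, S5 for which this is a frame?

Transitive (axiom 4): yes — every two-step R-path is closed by a direct edge.
Reflexive (axiom T): yes — every world is R-related to itself.
Euclidean (axiom 5): no — 1 R 3 and 1 R 2, but not 3 R 2.
So F validates K, K4, S4; S5 would additionally require R to be Euclidean. The strongest is S4.

S4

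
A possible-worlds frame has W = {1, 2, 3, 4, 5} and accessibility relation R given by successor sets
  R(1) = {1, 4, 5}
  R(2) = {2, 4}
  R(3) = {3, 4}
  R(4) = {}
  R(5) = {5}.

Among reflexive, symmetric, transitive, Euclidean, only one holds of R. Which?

transitive

Reflexive: no — 4 is not related to itself.
Symmetric: no — 1 R 4 but not 4 R 1.
Transitive: yes — every two-step R-path is closed by a direct edge.
Euclidean: no — 1 R 4 and 1 R 5, but not 4 R 5.
Only transitive holds.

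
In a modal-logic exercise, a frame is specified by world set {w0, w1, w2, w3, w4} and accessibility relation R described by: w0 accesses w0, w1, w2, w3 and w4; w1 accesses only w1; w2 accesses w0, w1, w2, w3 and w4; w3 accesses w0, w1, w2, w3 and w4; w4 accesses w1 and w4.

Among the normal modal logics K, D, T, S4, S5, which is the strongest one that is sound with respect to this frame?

S4

Serial (axiom D): yes — every world has a successor (e.g. w0 R w0).
Reflexive (axiom T): yes — every world is R-related to itself.
Transitive (axiom 4): yes — every two-step R-path is closed by a direct edge.
Euclidean (axiom 5): no — w0 R w1 and w0 R w2, but not w1 R w2.
So F validates K, D, T, S4; S5 would additionally require R to be Euclidean. The strongest is S4.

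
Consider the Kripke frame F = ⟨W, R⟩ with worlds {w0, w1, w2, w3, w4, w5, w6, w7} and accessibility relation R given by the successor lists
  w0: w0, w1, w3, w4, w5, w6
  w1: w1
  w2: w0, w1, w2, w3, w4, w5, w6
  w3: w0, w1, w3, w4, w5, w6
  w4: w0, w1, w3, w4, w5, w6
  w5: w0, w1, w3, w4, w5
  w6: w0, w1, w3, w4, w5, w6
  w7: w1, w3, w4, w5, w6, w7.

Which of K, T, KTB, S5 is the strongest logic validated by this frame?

T

Reflexive (axiom T): yes — every world is R-related to itself.
Symmetric (axiom B): no — w0 R w1 but not w1 R w0.
Euclidean (axiom 5): no — w0 R w1 and w0 R w3, but not w1 R w3.
So F validates K, T; KTB would additionally require R to be symmetric. The strongest is T.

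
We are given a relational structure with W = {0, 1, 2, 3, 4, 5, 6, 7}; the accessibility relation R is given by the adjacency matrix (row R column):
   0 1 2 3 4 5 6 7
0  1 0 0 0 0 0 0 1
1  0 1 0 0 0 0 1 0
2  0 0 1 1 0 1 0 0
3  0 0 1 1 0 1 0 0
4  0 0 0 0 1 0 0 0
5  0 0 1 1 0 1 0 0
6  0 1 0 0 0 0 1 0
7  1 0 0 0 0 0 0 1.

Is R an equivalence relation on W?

Yes

Reflexive: yes — every world is R-related to itself.
Symmetric: yes — every pair in R has its reverse in R.
Transitive: yes — every two-step R-path is closed by a direct edge.
So R is an equivalence relation.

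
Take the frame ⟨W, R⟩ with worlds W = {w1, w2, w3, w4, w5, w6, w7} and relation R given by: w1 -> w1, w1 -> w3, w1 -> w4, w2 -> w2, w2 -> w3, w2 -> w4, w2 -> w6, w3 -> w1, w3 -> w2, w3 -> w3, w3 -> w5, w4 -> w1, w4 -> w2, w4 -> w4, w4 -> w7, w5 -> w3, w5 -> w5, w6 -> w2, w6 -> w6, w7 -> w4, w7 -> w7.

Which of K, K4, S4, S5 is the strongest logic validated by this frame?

Transitive (axiom 4): no — w1 R w3 and w3 R w2, but not w1 R w2.
Reflexive (axiom T): yes — every world is R-related to itself.
Euclidean (axiom 5): no — w1 R w3 and w1 R w4, but not w3 R w4.
So F validates K; K4 would additionally require R to be transitive. The strongest is K.

K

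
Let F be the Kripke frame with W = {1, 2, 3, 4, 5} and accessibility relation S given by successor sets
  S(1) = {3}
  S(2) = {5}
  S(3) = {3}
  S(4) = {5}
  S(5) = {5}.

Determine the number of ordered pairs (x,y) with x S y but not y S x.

3

Enumerating: (1,3), (2,5), (4,5).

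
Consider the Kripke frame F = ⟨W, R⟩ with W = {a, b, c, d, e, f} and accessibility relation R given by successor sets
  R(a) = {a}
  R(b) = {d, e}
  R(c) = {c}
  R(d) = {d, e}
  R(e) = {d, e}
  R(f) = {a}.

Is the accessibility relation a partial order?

Reflexive: no — b is not related to itself.
Transitive: yes — every two-step R-path is closed by a direct edge.
Antisymmetric: no — d R e and e R d with d ≠ e.
So R is not a partial order.

No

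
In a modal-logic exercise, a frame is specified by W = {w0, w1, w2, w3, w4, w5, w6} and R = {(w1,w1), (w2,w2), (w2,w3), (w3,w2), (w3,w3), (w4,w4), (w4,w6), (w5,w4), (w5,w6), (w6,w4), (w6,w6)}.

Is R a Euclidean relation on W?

Yes

Euclidean: yes — any two successors of a common world are R-related.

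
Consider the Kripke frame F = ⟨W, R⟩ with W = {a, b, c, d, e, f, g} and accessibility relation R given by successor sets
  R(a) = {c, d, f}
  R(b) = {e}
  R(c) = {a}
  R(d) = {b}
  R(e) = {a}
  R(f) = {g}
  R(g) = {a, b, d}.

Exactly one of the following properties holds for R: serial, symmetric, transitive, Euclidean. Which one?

serial

Serial: yes — every world has a successor (e.g. a R c).
Symmetric: no — a R d but not d R a.
Transitive: no — a R d and d R b, but not a R b.
Euclidean: no — a R c and a R d, but not c R d.
Only serial holds.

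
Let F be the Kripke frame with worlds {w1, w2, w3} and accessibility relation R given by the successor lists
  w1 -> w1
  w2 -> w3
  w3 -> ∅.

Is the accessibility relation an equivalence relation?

Reflexive: no — w2 is not related to itself.
Symmetric: no — w2 R w3 but not w3 R w2.
Transitive: yes — every two-step R-path is closed by a direct edge.
So R is not an equivalence relation.

No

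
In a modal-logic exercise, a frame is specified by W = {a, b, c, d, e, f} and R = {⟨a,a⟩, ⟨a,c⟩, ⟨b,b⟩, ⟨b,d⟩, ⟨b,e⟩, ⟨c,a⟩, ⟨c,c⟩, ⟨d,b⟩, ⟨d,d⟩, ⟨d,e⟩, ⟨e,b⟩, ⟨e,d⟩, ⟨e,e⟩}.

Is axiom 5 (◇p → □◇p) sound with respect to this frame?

The schema 5 characterises exactly the Euclidean frames.
Euclidean: yes — any two successors of a common world are R-related.

Yes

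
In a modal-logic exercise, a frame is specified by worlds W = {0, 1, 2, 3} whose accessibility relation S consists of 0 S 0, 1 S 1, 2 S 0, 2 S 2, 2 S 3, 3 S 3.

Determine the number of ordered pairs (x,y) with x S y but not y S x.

Enumerating: (2,0), (2,3).

2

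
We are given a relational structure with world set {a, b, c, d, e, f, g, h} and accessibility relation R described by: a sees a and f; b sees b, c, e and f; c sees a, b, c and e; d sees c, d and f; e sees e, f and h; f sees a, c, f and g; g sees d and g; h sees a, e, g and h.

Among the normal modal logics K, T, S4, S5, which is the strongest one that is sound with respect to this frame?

Reflexive (axiom T): yes — every world is R-related to itself.
Transitive (axiom 4): no — a R f and f R c, but not a R c.
Euclidean (axiom 5): no — b R c and b R f, but not c R f.
So F validates K, T; S4 would additionally require R to be transitive. The strongest is T.

T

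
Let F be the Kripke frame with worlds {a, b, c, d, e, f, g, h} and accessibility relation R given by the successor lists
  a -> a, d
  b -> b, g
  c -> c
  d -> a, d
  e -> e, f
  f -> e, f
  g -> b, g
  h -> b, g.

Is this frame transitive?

Yes

Transitive: yes — every two-step R-path is closed by a direct edge.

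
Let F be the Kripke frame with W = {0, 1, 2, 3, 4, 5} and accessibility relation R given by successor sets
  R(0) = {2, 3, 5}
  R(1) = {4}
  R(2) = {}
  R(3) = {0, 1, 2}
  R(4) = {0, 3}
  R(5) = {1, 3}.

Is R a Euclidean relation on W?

No

Euclidean: no — 0 R 2 and 0 R 3, but not 2 R 3.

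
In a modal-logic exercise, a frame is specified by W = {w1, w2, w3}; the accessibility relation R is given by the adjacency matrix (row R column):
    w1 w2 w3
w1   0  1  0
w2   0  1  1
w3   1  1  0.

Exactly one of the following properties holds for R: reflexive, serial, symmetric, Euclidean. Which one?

Reflexive: no — w1 is not related to itself.
Serial: yes — every world has a successor (e.g. w1 R w2).
Symmetric: no — w1 R w2 but not w2 R w1.
Euclidean: no — w3 R w2 and w3 R w1, but not w2 R w1.
Only serial holds.

serial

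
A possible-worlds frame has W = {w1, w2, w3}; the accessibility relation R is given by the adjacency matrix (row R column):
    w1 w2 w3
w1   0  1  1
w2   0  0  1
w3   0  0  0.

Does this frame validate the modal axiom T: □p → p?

No

The schema T characterises exactly the reflexive frames.
Reflexive: no — w1 is not related to itself.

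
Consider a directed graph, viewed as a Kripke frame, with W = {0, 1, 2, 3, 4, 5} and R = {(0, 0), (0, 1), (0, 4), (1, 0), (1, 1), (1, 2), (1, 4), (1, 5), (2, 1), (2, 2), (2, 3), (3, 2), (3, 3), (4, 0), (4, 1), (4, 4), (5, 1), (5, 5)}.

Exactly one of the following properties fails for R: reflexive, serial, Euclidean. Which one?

Euclidean

Reflexive: yes — every world is R-related to itself.
Serial: yes — every world has a successor (e.g. 0 R 0).
Euclidean: no — 1 R 0 and 1 R 2, but not 0 R 2.
Only Euclidean fails.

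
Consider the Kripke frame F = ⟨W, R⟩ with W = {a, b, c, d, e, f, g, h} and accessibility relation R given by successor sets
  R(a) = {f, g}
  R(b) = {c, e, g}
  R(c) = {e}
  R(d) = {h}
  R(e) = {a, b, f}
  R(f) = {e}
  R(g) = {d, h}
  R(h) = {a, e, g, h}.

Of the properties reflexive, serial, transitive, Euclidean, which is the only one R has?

serial

Reflexive: no — a is not related to itself.
Serial: yes — every world has a successor (e.g. a R f).
Transitive: no — a R f and f R e, but not a R e.
Euclidean: no — a R f and a R g, but not f R g.
Only serial holds.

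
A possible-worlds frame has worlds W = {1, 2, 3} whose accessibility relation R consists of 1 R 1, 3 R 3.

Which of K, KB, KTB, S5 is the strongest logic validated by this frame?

Symmetric (axiom B): yes — every pair in R has its reverse in R.
Reflexive (axiom T): no — 2 is not related to itself.
Euclidean (axiom 5): yes — any two successors of a common world are R-related.
So F validates K, KB; KTB would additionally require R to be reflexive. The strongest is KB.

KB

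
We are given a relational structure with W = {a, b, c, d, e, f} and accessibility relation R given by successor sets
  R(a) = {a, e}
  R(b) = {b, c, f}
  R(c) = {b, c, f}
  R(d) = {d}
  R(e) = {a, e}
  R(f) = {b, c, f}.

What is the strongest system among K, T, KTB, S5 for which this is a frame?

Reflexive (axiom T): yes — every world is R-related to itself.
Symmetric (axiom B): yes — every pair in R has its reverse in R.
Euclidean (axiom 5): yes — any two successors of a common world are R-related.
So F validates K, T, KTB, S5. The strongest is S5.

S5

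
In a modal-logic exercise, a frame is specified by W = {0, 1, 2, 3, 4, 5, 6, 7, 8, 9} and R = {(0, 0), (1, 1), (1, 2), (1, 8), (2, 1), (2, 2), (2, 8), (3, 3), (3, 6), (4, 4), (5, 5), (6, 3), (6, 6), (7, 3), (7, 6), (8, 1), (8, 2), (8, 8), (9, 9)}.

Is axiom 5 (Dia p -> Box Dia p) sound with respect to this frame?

Yes

Axiom 5 corresponds to the accessibility relation being Euclidean.
Euclidean: yes — any two successors of a common world are R-related.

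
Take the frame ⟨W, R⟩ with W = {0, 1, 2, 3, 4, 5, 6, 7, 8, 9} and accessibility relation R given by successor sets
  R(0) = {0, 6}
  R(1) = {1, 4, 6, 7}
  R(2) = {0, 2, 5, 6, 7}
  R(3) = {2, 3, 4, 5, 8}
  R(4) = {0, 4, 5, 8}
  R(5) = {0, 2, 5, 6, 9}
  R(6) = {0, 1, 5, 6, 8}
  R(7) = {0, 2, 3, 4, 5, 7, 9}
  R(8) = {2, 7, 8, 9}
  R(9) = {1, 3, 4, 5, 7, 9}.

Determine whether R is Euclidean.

Euclidean: no — 1 R 4 and 1 R 6, but not 4 R 6.

No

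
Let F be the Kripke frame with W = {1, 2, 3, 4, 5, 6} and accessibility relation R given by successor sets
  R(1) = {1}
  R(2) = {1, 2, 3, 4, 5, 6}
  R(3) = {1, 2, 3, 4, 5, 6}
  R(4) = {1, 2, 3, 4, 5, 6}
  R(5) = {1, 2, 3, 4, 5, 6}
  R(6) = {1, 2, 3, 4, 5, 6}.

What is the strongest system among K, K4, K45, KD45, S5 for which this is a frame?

Transitive (axiom 4): yes — every two-step R-path is closed by a direct edge.
Euclidean (axiom 5): no — 2 R 1 and 2 R 3, but not 1 R 3.
Serial (axiom D): yes — every world has a successor (e.g. 1 R 1).
Reflexive (axiom T): yes — every world is R-related to itself.
So F validates K, K4; K45 would additionally require R to be Euclidean. The strongest is K4.

K4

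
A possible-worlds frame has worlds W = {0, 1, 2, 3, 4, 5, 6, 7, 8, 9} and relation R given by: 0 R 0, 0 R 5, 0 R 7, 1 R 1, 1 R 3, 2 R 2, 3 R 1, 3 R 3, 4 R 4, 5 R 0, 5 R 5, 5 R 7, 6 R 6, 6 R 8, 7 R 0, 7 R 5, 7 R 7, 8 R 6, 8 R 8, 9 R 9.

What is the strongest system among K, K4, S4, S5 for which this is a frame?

Transitive (axiom 4): yes — every two-step R-path is closed by a direct edge.
Reflexive (axiom T): yes — every world is R-related to itself.
Euclidean (axiom 5): yes — any two successors of a common world are R-related.
So F validates K, K4, S4, S5. The strongest is S5.

S5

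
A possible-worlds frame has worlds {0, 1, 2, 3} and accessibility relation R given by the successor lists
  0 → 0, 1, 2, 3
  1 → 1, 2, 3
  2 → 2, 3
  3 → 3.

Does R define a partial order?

Reflexive: yes — every world is R-related to itself.
Transitive: yes — every two-step R-path is closed by a direct edge.
Antisymmetric: yes — no distinct pair is related both ways.
So R is a partial order.

Yes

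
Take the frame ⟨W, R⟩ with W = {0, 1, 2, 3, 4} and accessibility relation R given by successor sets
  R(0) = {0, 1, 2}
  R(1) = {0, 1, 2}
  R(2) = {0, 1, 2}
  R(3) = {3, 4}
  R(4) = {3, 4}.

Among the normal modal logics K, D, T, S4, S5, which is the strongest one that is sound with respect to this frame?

S5

Serial (axiom D): yes — every world has a successor (e.g. 0 R 0).
Reflexive (axiom T): yes — every world is R-related to itself.
Transitive (axiom 4): yes — every two-step R-path is closed by a direct edge.
Euclidean (axiom 5): yes — any two successors of a common world are R-related.
So F validates K, D, T, S4, S5. The strongest is S5.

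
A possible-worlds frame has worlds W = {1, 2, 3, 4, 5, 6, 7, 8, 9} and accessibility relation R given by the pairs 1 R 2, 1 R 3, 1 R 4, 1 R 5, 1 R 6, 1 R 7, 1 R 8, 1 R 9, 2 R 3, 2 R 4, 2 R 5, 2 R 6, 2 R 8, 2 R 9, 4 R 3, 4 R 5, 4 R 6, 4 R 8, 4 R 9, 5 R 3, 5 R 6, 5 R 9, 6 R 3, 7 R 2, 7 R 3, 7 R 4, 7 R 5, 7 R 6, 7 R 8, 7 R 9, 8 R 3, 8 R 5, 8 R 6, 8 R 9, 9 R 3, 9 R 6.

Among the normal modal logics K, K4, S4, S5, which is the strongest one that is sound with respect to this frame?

Transitive (axiom 4): yes — every two-step R-path is closed by a direct edge.
Reflexive (axiom T): no — 1 is not related to itself.
Euclidean (axiom 5): no — 1 R 2 and 1 R 7, but not 2 R 7.
So F validates K, K4; S4 would additionally require R to be reflexive. The strongest is K4.

K4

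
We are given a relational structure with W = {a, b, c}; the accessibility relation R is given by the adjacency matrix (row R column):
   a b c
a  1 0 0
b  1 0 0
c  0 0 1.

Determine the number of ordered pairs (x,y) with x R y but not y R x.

Enumerating: (b,a).

1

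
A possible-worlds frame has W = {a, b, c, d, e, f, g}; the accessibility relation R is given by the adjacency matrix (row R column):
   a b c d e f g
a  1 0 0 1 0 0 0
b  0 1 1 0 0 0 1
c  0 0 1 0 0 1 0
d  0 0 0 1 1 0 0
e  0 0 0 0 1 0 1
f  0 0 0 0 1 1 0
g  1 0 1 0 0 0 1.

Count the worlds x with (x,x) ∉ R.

0

R is reflexive; there are no such worlds.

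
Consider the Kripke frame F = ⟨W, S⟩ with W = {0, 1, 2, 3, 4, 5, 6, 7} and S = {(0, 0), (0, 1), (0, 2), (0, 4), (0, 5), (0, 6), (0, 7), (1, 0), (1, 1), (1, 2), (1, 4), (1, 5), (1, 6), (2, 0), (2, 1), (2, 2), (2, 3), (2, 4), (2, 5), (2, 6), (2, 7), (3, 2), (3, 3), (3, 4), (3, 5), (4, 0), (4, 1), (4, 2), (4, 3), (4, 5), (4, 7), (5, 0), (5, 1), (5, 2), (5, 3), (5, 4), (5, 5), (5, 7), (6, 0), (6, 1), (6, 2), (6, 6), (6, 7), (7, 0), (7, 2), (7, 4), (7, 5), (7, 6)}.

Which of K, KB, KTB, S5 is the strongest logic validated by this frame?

Symmetric (axiom B): yes — every pair in S has its reverse in S.
Reflexive (axiom T): no — 4 is not related to itself.
Euclidean (axiom 5): no — 0 S 1 and 0 S 7, but not 1 S 7.
So F validates K, KB; KTB would additionally require S to be reflexive. The strongest is KB.

KB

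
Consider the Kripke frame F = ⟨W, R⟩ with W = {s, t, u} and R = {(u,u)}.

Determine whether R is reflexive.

Reflexive: no — s is not related to itself.

No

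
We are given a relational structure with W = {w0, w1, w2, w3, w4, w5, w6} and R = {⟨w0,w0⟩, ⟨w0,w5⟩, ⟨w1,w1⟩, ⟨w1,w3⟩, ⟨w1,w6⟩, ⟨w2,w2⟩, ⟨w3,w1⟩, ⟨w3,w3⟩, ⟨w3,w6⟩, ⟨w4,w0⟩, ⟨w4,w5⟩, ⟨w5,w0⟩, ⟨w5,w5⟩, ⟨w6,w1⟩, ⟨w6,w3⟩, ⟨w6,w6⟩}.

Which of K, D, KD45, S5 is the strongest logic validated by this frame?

KD45

Serial (axiom D): yes — every world has a successor (e.g. w0 R w0).
Euclidean (axiom 5): yes — any two successors of a common world are R-related.
Transitive (axiom 4): yes — every two-step R-path is closed by a direct edge.
Reflexive (axiom T): no — w4 is not related to itself.
So F validates K, D, KD45; S5 would additionally require R to be reflexive. The strongest is KD45.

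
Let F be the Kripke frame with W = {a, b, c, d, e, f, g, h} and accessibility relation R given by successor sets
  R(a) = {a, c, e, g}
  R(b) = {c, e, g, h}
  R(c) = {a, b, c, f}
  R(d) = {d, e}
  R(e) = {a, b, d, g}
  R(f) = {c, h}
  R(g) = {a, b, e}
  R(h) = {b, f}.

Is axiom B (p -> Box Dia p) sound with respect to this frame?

Axiom B corresponds to the accessibility relation being symmetric.
Symmetric: yes — every pair in R has its reverse in R.

Yes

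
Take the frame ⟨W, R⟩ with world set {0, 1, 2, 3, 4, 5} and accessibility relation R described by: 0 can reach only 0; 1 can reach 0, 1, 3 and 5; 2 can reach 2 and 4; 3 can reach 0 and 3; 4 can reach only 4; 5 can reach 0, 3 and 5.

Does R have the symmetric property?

No

Symmetric: no — 1 R 0 but not 0 R 1.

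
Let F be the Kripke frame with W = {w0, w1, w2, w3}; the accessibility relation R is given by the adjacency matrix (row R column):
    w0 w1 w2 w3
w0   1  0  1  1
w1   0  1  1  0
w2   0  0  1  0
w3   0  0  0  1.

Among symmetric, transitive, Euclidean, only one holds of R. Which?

transitive

Symmetric: no — w0 R w2 but not w2 R w0.
Transitive: yes — every two-step R-path is closed by a direct edge.
Euclidean: no — w0 R w2 and w0 R w3, but not w2 R w3.
Only transitive holds.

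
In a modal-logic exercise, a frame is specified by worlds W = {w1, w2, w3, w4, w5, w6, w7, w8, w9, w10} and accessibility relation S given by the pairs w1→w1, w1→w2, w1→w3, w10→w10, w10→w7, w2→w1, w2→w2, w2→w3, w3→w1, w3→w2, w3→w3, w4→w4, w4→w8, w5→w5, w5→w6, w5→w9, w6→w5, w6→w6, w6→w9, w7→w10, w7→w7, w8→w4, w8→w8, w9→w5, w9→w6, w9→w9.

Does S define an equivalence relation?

Yes

Reflexive: yes — every world is S-related to itself.
Symmetric: yes — every pair in S has its reverse in S.
Transitive: yes — every two-step S-path is closed by a direct edge.
So S is an equivalence relation.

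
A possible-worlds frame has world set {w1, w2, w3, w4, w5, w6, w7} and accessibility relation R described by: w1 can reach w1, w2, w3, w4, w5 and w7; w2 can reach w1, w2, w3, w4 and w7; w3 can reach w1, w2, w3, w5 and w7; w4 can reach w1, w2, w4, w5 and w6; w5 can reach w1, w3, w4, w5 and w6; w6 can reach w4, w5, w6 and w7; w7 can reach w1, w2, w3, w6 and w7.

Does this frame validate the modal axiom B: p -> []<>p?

The schema B characterises exactly the symmetric frames.
Symmetric: yes — every pair in R has its reverse in R.

Yes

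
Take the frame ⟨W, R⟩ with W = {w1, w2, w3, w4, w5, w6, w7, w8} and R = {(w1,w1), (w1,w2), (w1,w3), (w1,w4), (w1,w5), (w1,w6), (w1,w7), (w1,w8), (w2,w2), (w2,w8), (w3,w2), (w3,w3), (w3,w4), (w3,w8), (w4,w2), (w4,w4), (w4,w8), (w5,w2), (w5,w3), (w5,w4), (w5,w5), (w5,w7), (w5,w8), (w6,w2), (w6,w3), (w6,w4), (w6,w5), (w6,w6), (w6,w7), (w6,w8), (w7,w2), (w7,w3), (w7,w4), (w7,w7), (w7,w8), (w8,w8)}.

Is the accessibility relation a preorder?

Reflexive: yes — every world is R-related to itself.
Transitive: yes — every two-step R-path is closed by a direct edge.
So R is a preorder.

Yes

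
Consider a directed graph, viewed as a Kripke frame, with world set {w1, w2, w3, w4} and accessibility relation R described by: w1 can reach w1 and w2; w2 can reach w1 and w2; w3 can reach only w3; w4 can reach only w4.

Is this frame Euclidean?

Yes

Euclidean: yes — any two successors of a common world are R-related.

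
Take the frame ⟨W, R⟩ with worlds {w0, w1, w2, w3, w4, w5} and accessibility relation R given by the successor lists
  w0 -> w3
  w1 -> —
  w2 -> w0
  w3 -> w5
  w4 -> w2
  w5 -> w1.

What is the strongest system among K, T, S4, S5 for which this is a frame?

K

Reflexive (axiom T): no — w0 is not related to itself.
Transitive (axiom 4): no — w0 R w3 and w3 R w5, but not w0 R w5.
Euclidean (axiom 5): no — w0 R w3 and w0 R w3, but not w3 R w3.
So F validates K; T would additionally require R to be reflexive. The strongest is K.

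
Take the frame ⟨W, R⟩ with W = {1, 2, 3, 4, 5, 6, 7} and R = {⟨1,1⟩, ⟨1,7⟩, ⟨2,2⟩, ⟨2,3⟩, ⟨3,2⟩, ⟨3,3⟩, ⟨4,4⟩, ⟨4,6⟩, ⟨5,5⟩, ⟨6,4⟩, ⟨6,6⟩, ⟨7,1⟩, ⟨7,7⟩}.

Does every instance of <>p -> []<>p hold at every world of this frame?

Yes

Axiom 5 corresponds to the accessibility relation being Euclidean.
Euclidean: yes — any two successors of a common world are R-related.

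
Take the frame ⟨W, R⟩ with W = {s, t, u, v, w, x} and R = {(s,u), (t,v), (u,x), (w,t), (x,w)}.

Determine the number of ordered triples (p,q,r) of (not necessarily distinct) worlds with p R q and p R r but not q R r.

Enumerating: (s,u,u), (t,v,v), (u,x,x), (w,t,t), (x,w,w).

5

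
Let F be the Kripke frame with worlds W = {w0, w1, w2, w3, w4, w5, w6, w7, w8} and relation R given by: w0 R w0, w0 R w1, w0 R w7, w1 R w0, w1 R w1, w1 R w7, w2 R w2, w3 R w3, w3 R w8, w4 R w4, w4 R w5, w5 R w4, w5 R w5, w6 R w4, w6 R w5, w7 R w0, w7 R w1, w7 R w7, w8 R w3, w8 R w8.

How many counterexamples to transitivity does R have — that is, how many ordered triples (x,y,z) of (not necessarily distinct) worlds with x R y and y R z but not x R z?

0

R is transitive; there are no such tuples.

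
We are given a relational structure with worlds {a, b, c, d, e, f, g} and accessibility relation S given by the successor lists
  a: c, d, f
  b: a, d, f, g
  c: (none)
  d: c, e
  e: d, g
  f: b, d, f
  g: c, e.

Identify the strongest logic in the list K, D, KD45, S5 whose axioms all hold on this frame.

K

Serial (axiom D): no — c has no S-successor.
Euclidean (axiom 5): no — a S c and a S d, but not c S d.
Transitive (axiom 4): no — a S d and d S e, but not a S e.
Reflexive (axiom T): no — a is not related to itself.
So F validates K; D would additionally require S to be serial. The strongest is K.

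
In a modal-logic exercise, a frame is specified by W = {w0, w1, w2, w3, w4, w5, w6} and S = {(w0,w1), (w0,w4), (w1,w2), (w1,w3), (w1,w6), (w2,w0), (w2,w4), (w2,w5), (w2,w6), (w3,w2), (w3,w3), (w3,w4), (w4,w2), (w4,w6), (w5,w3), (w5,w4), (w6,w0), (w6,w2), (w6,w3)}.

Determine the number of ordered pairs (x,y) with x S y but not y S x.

14

Enumerating: (w0,w1), (w0,w4), (w1,w2), (w1,w3), (w1,w6), (w2,w0), (w2,w5), (w3,w2), (w3,w4), (w4,w6), (w5,w3), (w5,w4), (w6,w0), (w6,w3).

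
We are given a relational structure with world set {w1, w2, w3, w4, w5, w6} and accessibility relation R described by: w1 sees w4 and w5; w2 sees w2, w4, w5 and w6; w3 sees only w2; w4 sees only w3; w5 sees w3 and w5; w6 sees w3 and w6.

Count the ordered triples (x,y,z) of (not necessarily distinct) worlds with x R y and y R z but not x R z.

11

Enumerating: (w1,w4,w3), (w1,w5,w3), (w2,w4,w3), (w2,w5,w3), (w2,w6,w3), (w3,w2,w4), (w3,w2,w5), (w3,w2,w6), (w4,w3,w2), (w5,w3,w2), (w6,w3,w2).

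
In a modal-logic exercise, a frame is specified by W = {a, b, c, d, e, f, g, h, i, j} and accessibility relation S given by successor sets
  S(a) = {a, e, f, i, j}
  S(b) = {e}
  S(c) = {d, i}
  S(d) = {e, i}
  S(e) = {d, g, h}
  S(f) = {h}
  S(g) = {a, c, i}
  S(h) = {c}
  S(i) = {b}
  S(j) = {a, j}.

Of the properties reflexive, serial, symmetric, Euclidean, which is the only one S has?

Reflexive: no — b is not related to itself.
Serial: yes — every world has a successor (e.g. a S a).
Symmetric: no — a S e but not e S a.
Euclidean: no — a S e and a S f, but not e S f.
Only serial holds.

serial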